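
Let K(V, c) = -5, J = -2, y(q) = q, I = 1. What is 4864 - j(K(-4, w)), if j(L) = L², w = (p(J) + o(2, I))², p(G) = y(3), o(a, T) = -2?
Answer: 4839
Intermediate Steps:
p(G) = 3
w = 1 (w = (3 - 2)² = 1² = 1)
4864 - j(K(-4, w)) = 4864 - 1*(-5)² = 4864 - 1*25 = 4864 - 25 = 4839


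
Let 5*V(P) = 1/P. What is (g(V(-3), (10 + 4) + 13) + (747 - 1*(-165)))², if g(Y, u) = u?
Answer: 881721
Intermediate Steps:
V(P) = 1/(5*P) (V(P) = (1/P)/5 = 1/(5*P))
(g(V(-3), (10 + 4) + 13) + (747 - 1*(-165)))² = (((10 + 4) + 13) + (747 - 1*(-165)))² = ((14 + 13) + (747 + 165))² = (27 + 912)² = 939² = 881721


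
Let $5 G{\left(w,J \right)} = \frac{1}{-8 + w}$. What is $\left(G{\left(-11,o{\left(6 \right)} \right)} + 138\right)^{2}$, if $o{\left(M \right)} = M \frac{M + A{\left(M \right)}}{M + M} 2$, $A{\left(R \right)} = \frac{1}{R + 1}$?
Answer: $\frac{171845881}{9025} \approx 19041.0$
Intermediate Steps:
$A{\left(R \right)} = \frac{1}{1 + R}$
$o{\left(M \right)} = M + \frac{1}{1 + M}$ ($o{\left(M \right)} = M \frac{M + \frac{1}{1 + M}}{M + M} 2 = M \frac{M + \frac{1}{1 + M}}{2 M} 2 = \left(\frac{M}{2} + \frac{1}{2 \left(1 + M\right)}\right) 2 = M + \frac{1}{1 + M}$)
$G{\left(w,J \right)} = \frac{1}{5 \left(-8 + w\right)}$
$\left(G{\left(-11,o{\left(6 \right)} \right)} + 138\right)^{2} = \left(\frac{1}{5 \left(-8 - 11\right)} + 138\right)^{2} = \left(\frac{1}{5 \left(-19\right)} + 138\right)^{2} = \left(\frac{1}{5} \left(- \frac{1}{19}\right) + 138\right)^{2} = \left(- \frac{1}{95} + 138\right)^{2} = \left(\frac{13109}{95}\right)^{2} = \frac{171845881}{9025}$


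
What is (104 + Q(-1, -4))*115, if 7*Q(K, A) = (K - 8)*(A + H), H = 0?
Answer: 87860/7 ≈ 12551.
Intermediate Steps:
Q(K, A) = A*(-8 + K)/7 (Q(K, A) = ((K - 8)*(A + 0))/7 = ((-8 + K)*A)/7 = (A*(-8 + K))/7 = A*(-8 + K)/7)
(104 + Q(-1, -4))*115 = (104 + (1/7)*(-4)*(-8 - 1))*115 = (104 + (1/7)*(-4)*(-9))*115 = (104 + 36/7)*115 = (764/7)*115 = 87860/7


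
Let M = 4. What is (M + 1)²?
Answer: 25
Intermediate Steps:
(M + 1)² = (4 + 1)² = 5² = 25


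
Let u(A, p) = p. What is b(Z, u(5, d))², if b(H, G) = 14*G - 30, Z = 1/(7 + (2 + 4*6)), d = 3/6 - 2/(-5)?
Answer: 7569/25 ≈ 302.76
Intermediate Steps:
d = 9/10 (d = 3*(⅙) - 2*(-⅕) = ½ + ⅖ = 9/10 ≈ 0.90000)
Z = 1/33 (Z = 1/(7 + (2 + 24)) = 1/(7 + 26) = 1/33 ≈ 0.030303)
b(H, G) = -30 + 14*G
b(Z, u(5, d))² = (-30 + 14*(9/10))² = (-30 + 63/5)² = (-87/5)² = 7569/25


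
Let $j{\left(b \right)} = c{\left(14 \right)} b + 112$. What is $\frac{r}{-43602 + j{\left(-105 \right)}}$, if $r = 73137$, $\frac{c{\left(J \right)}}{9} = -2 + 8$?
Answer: $- \frac{73137}{49160} \approx -1.4877$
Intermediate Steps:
$c{\left(J \right)} = 54$ ($c{\left(J \right)} = 9 \left(-2 + 8\right) = 9 \cdot 6 = 54$)
$j{\left(b \right)} = 112 + 54 b$ ($j{\left(b \right)} = 54 b + 112 = 112 + 54 b$)
$\frac{r}{-43602 + j{\left(-105 \right)}} = \frac{73137}{-43602 + \left(112 + 54 \left(-105\right)\right)} = \frac{73137}{-43602 + \left(112 - 5670\right)} = \frac{73137}{-43602 - 5558} = \frac{73137}{-49160} = 73137 \left(- \frac{1}{49160}\right) = - \frac{73137}{49160}$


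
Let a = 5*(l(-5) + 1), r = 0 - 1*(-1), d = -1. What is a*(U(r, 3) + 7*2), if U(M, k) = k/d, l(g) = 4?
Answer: 275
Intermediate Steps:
r = 1 (r = 0 + 1 = 1)
U(M, k) = -k (U(M, k) = k/(-1) = k*(-1) = -k)
a = 25 (a = 5*(4 + 1) = 5*5 = 25)
a*(U(r, 3) + 7*2) = 25*(-1*3 + 7*2) = 25*(-3 + 14) = 25*11 = 275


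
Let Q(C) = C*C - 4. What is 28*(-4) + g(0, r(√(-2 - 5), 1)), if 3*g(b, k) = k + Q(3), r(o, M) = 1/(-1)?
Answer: -332/3 ≈ -110.67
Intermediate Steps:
Q(C) = -4 + C² (Q(C) = C² - 4 = -4 + C²)
r(o, M) = -1
g(b, k) = 5/3 + k/3 (g(b, k) = (k + (-4 + 3²))/3 = (k + (-4 + 9))/3 = (k + 5)/3 = (5 + k)/3 = 5/3 + k/3)
28*(-4) + g(0, r(√(-2 - 5), 1)) = 28*(-4) + (5/3 + (⅓)*(-1)) = -112 + (5/3 - ⅓) = -112 + 4/3 = -332/3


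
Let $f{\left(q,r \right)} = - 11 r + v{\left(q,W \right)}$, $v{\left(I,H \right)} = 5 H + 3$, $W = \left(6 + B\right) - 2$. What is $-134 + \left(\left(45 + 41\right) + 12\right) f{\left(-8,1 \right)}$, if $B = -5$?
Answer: $-1408$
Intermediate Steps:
$W = -1$ ($W = \left(6 - 5\right) - 2 = 1 - 2 = -1$)
$v{\left(I,H \right)} = 3 + 5 H$
$f{\left(q,r \right)} = -2 - 11 r$ ($f{\left(q,r \right)} = - 11 r + \left(3 + 5 \left(-1\right)\right) = - 11 r + \left(3 - 5\right) = - 11 r - 2 = -2 - 11 r$)
$-134 + \left(\left(45 + 41\right) + 12\right) f{\left(-8,1 \right)} = -134 + \left(\left(45 + 41\right) + 12\right) \left(-2 - 11\right) = -134 + \left(86 + 12\right) \left(-2 - 11\right) = -134 + 98 \left(-13\right) = -134 - 1274 = -1408$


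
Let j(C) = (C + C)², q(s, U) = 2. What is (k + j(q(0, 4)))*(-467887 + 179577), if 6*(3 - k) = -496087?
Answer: -71529855155/3 ≈ -2.3843e+10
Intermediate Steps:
k = 496105/6 (k = 3 - ⅙*(-496087) = 3 + 496087/6 = 496105/6 ≈ 82684.)
j(C) = 4*C² (j(C) = (2*C)² = 4*C²)
(k + j(q(0, 4)))*(-467887 + 179577) = (496105/6 + 4*2²)*(-467887 + 179577) = (496105/6 + 4*4)*(-288310) = (496105/6 + 16)*(-288310) = (496201/6)*(-288310) = -71529855155/3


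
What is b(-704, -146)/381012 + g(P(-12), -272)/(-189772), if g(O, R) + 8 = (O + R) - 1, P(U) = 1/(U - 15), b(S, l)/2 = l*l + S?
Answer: 4460759669/40671792711 ≈ 0.10968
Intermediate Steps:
b(S, l) = 2*S + 2*l**2 (b(S, l) = 2*(l*l + S) = 2*(l**2 + S) = 2*(S + l**2) = 2*S + 2*l**2)
P(U) = 1/(-15 + U)
g(O, R) = -9 + O + R (g(O, R) = -8 + ((O + R) - 1) = -8 + (-1 + O + R) = -9 + O + R)
b(-704, -146)/381012 + g(P(-12), -272)/(-189772) = (2*(-704) + 2*(-146)**2)/381012 + (-9 + 1/(-15 - 12) - 272)/(-189772) = (-1408 + 2*21316)*(1/381012) + (-9 + 1/(-27) - 272)*(-1/189772) = (-1408 + 42632)*(1/381012) + (-9 - 1/27 - 272)*(-1/189772) = 41224*(1/381012) - 7588/27*(-1/189772) = 10306/95253 + 1897/1280961 = 4460759669/40671792711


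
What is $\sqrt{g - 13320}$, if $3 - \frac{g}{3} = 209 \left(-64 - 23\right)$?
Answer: $3 \sqrt{4582} \approx 203.07$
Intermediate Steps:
$g = 54558$ ($g = 9 - 3 \cdot 209 \left(-64 - 23\right) = 9 - 3 \cdot 209 \left(-87\right) = 9 - -54549 = 9 + 54549 = 54558$)
$\sqrt{g - 13320} = \sqrt{54558 - 13320} = \sqrt{41238} = 3 \sqrt{4582}$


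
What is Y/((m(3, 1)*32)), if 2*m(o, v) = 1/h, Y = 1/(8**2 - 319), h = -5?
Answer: 1/816 ≈ 0.0012255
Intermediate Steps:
Y = -1/255 (Y = 1/(64 - 319) = 1/(-255) = -1/255 ≈ -0.0039216)
m(o, v) = -1/10 (m(o, v) = (1/2)/(-5) = (1/2)*(-1/5) = -1/10)
Y/((m(3, 1)*32)) = -1/(255*((-1/10*32))) = -1/(255*(-16/5)) = -1/255*(-5/16) = 1/816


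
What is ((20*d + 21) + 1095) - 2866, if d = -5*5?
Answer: -2250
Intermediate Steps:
d = -25
((20*d + 21) + 1095) - 2866 = ((20*(-25) + 21) + 1095) - 2866 = ((-500 + 21) + 1095) - 2866 = (-479 + 1095) - 2866 = 616 - 2866 = -2250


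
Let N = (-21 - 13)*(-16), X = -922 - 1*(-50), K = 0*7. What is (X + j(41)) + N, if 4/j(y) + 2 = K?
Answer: -330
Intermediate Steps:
K = 0
j(y) = -2 (j(y) = 4/(-2 + 0) = 4/(-2) = 4*(-1/2) = -2)
X = -872 (X = -922 + 50 = -872)
N = 544 (N = -34*(-16) = 544)
(X + j(41)) + N = (-872 - 2) + 544 = -874 + 544 = -330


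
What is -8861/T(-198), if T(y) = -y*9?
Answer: -8861/1782 ≈ -4.9725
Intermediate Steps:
T(y) = -9*y
-8861/T(-198) = -8861/((-9*(-198))) = -8861/1782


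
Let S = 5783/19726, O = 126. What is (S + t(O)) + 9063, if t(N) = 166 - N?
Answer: 179571561/19726 ≈ 9103.3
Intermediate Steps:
S = 5783/19726 (S = 5783*(1/19726) = 5783/19726 ≈ 0.29317)
(S + t(O)) + 9063 = (5783/19726 + (166 - 1*126)) + 9063 = (5783/19726 + (166 - 126)) + 9063 = (5783/19726 + 40) + 9063 = 794823/19726 + 9063 = 179571561/19726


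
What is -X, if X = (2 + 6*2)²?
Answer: -196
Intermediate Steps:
X = 196 (X = (2 + 12)² = 14² = 196)
-X = -1*196 = -196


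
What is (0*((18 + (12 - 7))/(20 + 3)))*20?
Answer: 0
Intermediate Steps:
(0*((18 + (12 - 7))/(20 + 3)))*20 = (0*((18 + 5)/23))*20 = (0*(23*(1/23)))*20 = (0*1)*20 = 0*20 = 0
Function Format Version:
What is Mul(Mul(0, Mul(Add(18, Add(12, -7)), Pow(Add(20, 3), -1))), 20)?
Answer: 0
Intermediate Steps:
Mul(Mul(0, Mul(Add(18, Add(12, -7)), Pow(Add(20, 3), -1))), 20) = Mul(Mul(0, Mul(Add(18, 5), Pow(23, -1))), 20) = Mul(Mul(0, Mul(23, Rational(1, 23))), 20) = Mul(Mul(0, 1), 20) = Mul(0, 20) = 0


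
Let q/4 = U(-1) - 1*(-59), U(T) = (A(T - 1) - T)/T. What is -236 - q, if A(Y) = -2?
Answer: -476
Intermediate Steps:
U(T) = (-2 - T)/T
q = 240 (q = 4*((-2 - 1*(-1))/(-1) - 1*(-59)) = 4*(-(-2 + 1) + 59) = 4*(-1*(-1) + 59) = 4*(1 + 59) = 4*60 = 240)
-236 - q = -236 - 1*240 = -236 - 240 = -476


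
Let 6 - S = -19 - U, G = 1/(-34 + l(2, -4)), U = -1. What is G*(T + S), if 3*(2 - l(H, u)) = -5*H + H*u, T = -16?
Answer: -4/13 ≈ -0.30769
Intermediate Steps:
l(H, u) = 2 + 5*H/3 - H*u/3 (l(H, u) = 2 - (-5*H + H*u)/3 = 2 + (5*H/3 - H*u/3) = 2 + 5*H/3 - H*u/3)
G = -1/26 (G = 1/(-34 + (2 + (5/3)*2 - ⅓*2*(-4))) = 1/(-34 + (2 + 10/3 + 8/3)) = 1/(-34 + 8) = 1/(-26) = -1/26 ≈ -0.038462)
S = 24 (S = 6 - (-19 - 1*(-1)) = 6 - (-19 + 1) = 6 - 1*(-18) = 6 + 18 = 24)
G*(T + S) = -(-16 + 24)/26 = -1/26*8 = -4/13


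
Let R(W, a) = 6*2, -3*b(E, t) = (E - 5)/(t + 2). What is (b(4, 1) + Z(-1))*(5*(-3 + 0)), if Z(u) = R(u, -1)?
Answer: -545/3 ≈ -181.67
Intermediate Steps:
b(E, t) = -(-5 + E)/(3*(2 + t)) (b(E, t) = -(E - 5)/(3*(t + 2)) = -(-5 + E)/(3*(2 + t)))
R(W, a) = 12
Z(u) = 12
(b(4, 1) + Z(-1))*(5*(-3 + 0)) = ((5 - 1*4)/(3*(2 + 1)) + 12)*(5*(-3 + 0)) = ((⅓)*(5 - 4)/3 + 12)*(5*(-3)) = ((⅓)*(⅓)*1 + 12)*(-15) = (⅑ + 12)*(-15) = (109/9)*(-15) = -545/3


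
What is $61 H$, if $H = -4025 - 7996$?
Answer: $-733281$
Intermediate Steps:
$H = -12021$ ($H = -4025 - 7996 = -12021$)
$61 H = 61 \left(-12021\right) = -733281$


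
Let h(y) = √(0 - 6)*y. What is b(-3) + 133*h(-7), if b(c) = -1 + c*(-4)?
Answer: 11 - 931*I*√6 ≈ 11.0 - 2280.5*I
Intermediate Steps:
b(c) = -1 - 4*c
h(y) = I*y*√6 (h(y) = √(-6)*y = (I*√6)*y = I*y*√6)
b(-3) + 133*h(-7) = (-1 - 4*(-3)) + 133*(I*(-7)*√6) = (-1 + 12) + 133*(-7*I*√6) = 11 - 931*I*√6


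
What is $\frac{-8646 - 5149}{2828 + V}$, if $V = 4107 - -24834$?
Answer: $- \frac{13795}{31769} \approx -0.43423$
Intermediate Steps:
$V = 28941$ ($V = 4107 + 24834 = 28941$)
$\frac{-8646 - 5149}{2828 + V} = \frac{-8646 - 5149}{2828 + 28941} = - \frac{13795}{31769}$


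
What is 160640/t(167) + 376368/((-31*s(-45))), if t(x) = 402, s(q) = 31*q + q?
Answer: 8474849/20770 ≈ 408.03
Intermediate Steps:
s(q) = 32*q
160640/t(167) + 376368/((-31*s(-45))) = 160640/402 + 376368/((-992*(-45))) = 160640*(1/402) + 376368/((-31*(-1440))) = 80320/201 + 376368/44640 = 80320/201 + 376368*(1/44640) = 80320/201 + 7841/930 = 8474849/20770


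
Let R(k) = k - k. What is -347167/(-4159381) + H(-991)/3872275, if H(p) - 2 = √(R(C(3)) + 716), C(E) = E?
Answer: 1344334413687/16106267061775 + 2*√179/3872275 ≈ 0.083473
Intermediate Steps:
R(k) = 0
H(p) = 2 + 2*√179 (H(p) = 2 + √(0 + 716) = 2 + √716 = 2 + 2*√179)
-347167/(-4159381) + H(-991)/3872275 = -347167/(-4159381) + (2 + 2*√179)/3872275 = -347167*(-1/4159381) + (2 + 2*√179)*(1/3872275) = 347167/4159381 + (2/3872275 + 2*√179/3872275) = 1344334413687/16106267061775 + 2*√179/3872275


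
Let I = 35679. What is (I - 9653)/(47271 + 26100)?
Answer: 26026/73371 ≈ 0.35472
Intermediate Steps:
(I - 9653)/(47271 + 26100) = (35679 - 9653)/(47271 + 26100) = 26026/73371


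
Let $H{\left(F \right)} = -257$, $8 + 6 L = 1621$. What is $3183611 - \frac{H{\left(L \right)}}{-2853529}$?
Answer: $\frac{9084526312962}{2853529} \approx 3.1836 \cdot 10^{6}$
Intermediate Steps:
$L = \frac{1613}{6}$ ($L = - \frac{4}{3} + \frac{1}{6} \cdot 1621 = - \frac{4}{3} + \frac{1621}{6} = \frac{1613}{6} \approx 268.83$)
$3183611 - \frac{H{\left(L \right)}}{-2853529} = 3183611 - - \frac{257}{-2853529} = 3183611 - \left(-257\right) \left(- \frac{1}{2853529}\right) = 3183611 - \frac{257}{2853529} = \frac{9084526312962}{2853529}$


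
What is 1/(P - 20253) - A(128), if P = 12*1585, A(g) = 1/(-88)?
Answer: 1145/108504 ≈ 0.010553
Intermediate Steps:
A(g) = -1/88
P = 19020
1/(P - 20253) - A(128) = 1/(19020 - 20253) - 1*(-1/88) = 1/(-1233) + 1/88 = -1/1233 + 1/88 = 1145/108504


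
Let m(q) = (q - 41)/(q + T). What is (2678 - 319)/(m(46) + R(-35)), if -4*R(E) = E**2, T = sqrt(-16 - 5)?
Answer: 9436*(-sqrt(21) + 46*I)/(5*(-11266*I + 245*sqrt(21))) ≈ -7.7056 + 0.00026987*I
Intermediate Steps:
T = I*sqrt(21) (T = sqrt(-21) = I*sqrt(21) ≈ 4.5826*I)
m(q) = (-41 + q)/(q + I*sqrt(21)) (m(q) = (q - 41)/(q + I*sqrt(21)) = (-41 + q)/(q + I*sqrt(21)))
R(E) = -E**2/4
(2678 - 319)/(m(46) + R(-35)) = (2678 - 319)/((-41 + 46)/(46 + I*sqrt(21)) - 1/4*(-35)**2) = 2359/(5/(46 + I*sqrt(21)) - 1/4*1225) = 2359/(5/(46 + I*sqrt(21)) - 1225/4) = 2359/(-1225/4 + 5/(46 + I*sqrt(21)))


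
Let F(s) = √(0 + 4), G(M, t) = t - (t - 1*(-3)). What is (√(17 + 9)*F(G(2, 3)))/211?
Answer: 2*√26/211 ≈ 0.048332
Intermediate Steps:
G(M, t) = -3 (G(M, t) = t - (t + 3) = t - (3 + t) = t + (-3 - t) = -3)
F(s) = 2 (F(s) = √4 = 2)
(√(17 + 9)*F(G(2, 3)))/211 = (√(17 + 9)*2)/211 = (√26*2)*(1/211) = (2*√26)*(1/211) = 2*√26/211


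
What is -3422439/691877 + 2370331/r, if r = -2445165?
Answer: -10008405558722/1691753424705 ≈ -5.9160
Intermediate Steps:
-3422439/691877 + 2370331/r = -3422439/691877 + 2370331/(-2445165) = -3422439*1/691877 + 2370331*(-1/2445165) = -3422439/691877 - 2370331/2445165 = -10008405558722/1691753424705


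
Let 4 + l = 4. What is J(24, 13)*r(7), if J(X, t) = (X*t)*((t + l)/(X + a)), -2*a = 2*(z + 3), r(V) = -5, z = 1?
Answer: -1014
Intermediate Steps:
l = 0 (l = -4 + 4 = 0)
a = -4 (a = -(1 + 3) = -4 ≈ -4.0000)
J(X, t) = X*t**2/(-4 + X) (J(X, t) = (X*t)*((t + 0)/(X - 4)) = (X*t)*(t/(-4 + X)) = X*t**2/(-4 + X))
J(24, 13)*r(7) = (24*13**2/(-4 + 24))*(-5) = (24*169/20)*(-5) = (24*169*(1/20))*(-5) = (1014/5)*(-5) = -1014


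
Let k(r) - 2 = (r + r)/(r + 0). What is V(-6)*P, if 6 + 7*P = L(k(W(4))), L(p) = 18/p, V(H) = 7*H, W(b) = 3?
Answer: 9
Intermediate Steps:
k(r) = 4 (k(r) = 2 + (r + r)/(r + 0) = 2 + (2*r)/r = 2 + 2 = 4)
P = -3/14 (P = -6/7 + (18/4)/7 = -6/7 + (18*(¼))/7 = -6/7 + (⅐)*(9/2) = -6/7 + 9/14 = -3/14 ≈ -0.21429)
V(-6)*P = (7*(-6))*(-3/14) = -42*(-3/14) = 9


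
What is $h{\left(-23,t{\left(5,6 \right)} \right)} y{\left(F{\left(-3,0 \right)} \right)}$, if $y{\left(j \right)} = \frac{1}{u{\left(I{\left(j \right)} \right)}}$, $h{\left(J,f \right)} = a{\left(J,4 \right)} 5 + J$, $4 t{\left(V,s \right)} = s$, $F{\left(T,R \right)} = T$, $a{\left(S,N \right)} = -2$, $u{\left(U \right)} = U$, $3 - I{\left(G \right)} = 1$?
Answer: $- \frac{33}{2} \approx -16.5$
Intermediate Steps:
$I{\left(G \right)} = 2$ ($I{\left(G \right)} = 3 - 1 = 2$)
$t{\left(V,s \right)} = \frac{s}{4}$
$h{\left(J,f \right)} = -10 + J$ ($h{\left(J,f \right)} = \left(-2\right) 5 + J = -10 + J$)
$y{\left(j \right)} = \frac{1}{2}$
$h{\left(-23,t{\left(5,6 \right)} \right)} y{\left(F{\left(-3,0 \right)} \right)} = \left(-10 - 23\right) \frac{1}{2} = \left(-33\right) \frac{1}{2} = - \frac{33}{2}$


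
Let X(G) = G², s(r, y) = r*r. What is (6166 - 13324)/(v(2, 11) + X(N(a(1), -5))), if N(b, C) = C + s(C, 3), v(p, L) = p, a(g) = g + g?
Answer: -1193/67 ≈ -17.806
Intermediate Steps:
s(r, y) = r²
a(g) = 2*g
N(b, C) = C + C²
(6166 - 13324)/(v(2, 11) + X(N(a(1), -5))) = (6166 - 13324)/(2 + (-5*(1 - 5))²) = -7158/(2 + (-5*(-4))²) = -7158/(2 + 20²) = -7158/(2 + 400) = -7158/402 = -7158*1/402 = -1193/67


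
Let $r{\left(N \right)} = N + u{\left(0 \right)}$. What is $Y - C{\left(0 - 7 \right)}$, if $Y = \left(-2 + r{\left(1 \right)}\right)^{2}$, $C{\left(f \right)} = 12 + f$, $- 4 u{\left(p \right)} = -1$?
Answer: $- \frac{71}{16} \approx -4.4375$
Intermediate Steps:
$u{\left(p \right)} = \frac{1}{4}$ ($u{\left(p \right)} = \left(- \frac{1}{4}\right) \left(-1\right) = \frac{1}{4}$)
$r{\left(N \right)} = \frac{1}{4} + N$ ($r{\left(N \right)} = N + \frac{1}{4} = \frac{1}{4} + N$)
$Y = \frac{9}{16}$ ($Y = \left(-2 + \left(\frac{1}{4} + 1\right)\right)^{2} = \left(-2 + \frac{5}{4}\right)^{2} = \left(- \frac{3}{4}\right)^{2} = \frac{9}{16} \approx 0.5625$)
$Y - C{\left(0 - 7 \right)} = \frac{9}{16} - \left(12 + \left(0 - 7\right)\right) = \frac{9}{16} - \left(12 - 7\right) = \frac{9}{16} - 5 = - \frac{71}{16}$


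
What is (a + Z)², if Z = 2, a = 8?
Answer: 100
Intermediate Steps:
(a + Z)² = (8 + 2)² = 10² = 100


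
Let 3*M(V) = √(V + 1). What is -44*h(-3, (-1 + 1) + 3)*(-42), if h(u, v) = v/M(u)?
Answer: -8316*I*√2 ≈ -11761.0*I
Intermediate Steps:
M(V) = √(1 + V)/3 (M(V) = √(V + 1)/3 = √(1 + V)/3)
h(u, v) = 3*v/√(1 + u) (h(u, v) = v/((√(1 + u)/3)) = v*(3/√(1 + u)) = 3*v/√(1 + u))
-44*h(-3, (-1 + 1) + 3)*(-42) = -132*((-1 + 1) + 3)/√(1 - 3)*(-42) = -132*(0 + 3)/√(-2)*(-42) = -132*3*(-I*√2/2)*(-42) = -(-198)*I*√2*(-42) = (198*I*√2)*(-42) = -8316*I*√2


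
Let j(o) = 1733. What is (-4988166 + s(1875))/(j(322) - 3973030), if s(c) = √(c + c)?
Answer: 4988166/3971297 - 25*√6/3971297 ≈ 1.2560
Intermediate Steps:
s(c) = √2*√c (s(c) = √(2*c) = √2*√c)
(-4988166 + s(1875))/(j(322) - 3973030) = (-4988166 + √2*√1875)/(1733 - 3973030) = (-4988166 + √2*(25*√3))/(-3971297) = (-4988166 + 25*√6)*(-1/3971297) = 4988166/3971297 - 25*√6/3971297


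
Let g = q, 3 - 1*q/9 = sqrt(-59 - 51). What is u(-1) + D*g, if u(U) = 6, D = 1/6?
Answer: 21/2 - 3*I*sqrt(110)/2 ≈ 10.5 - 15.732*I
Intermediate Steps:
D = 1/6 ≈ 0.16667
q = 27 - 9*I*sqrt(110) (q = 27 - 9*sqrt(-59 - 51) = 27 - 9*I*sqrt(110) ≈ 27.0 - 94.393*I)
g = 27 - 9*I*sqrt(110) ≈ 27.0 - 94.393*I
u(-1) + D*g = 6 + (27 - 9*I*sqrt(110))/6 = 6 + (9/2 - 3*I*sqrt(110)/2) = 21/2 - 3*I*sqrt(110)/2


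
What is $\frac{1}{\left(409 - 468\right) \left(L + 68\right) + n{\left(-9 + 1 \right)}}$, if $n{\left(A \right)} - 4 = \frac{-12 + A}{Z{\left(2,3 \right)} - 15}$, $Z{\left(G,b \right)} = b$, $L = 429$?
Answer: $- \frac{3}{87952} \approx -3.411 \cdot 10^{-5}$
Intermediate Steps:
$n{\left(A \right)} = 5 - \frac{A}{12}$ ($n{\left(A \right)} = 4 + \frac{-12 + A}{3 - 15} = 4 + \frac{-12 + A}{-12} = 4 + \left(-12 + A\right) \left(- \frac{1}{12}\right) = 4 - \left(-1 + \frac{A}{12}\right) = 5 - \frac{A}{12}$)
$\frac{1}{\left(409 - 468\right) \left(L + 68\right) + n{\left(-9 + 1 \right)}} = \frac{1}{\left(409 - 468\right) \left(429 + 68\right) + \left(5 - \frac{-9 + 1}{12}\right)} = \frac{1}{\left(-59\right) 497 + \left(5 - - \frac{2}{3}\right)} = \frac{1}{-29323 + \left(5 + \frac{2}{3}\right)} = \frac{1}{-29323 + \frac{17}{3}} = \frac{1}{- \frac{87952}{3}} = - \frac{3}{87952}$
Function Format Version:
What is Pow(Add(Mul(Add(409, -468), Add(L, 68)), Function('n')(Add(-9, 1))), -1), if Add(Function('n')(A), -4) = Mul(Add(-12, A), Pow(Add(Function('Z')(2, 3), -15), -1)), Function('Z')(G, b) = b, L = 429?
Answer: Rational(-3, 87952) ≈ -3.4110e-5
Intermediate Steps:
Function('n')(A) = Add(5, Mul(Rational(-1, 12), A)) (Function('n')(A) = Add(4, Mul(Add(-12, A), Pow(Add(3, -15), -1))) = Add(4, Mul(Add(-12, A), Pow(-12, -1))) = Add(4, Mul(Add(-12, A), Rational(-1, 12))) = Add(4, Add(1, Mul(Rational(-1, 12), A))) = Add(5, Mul(Rational(-1, 12), A)))
Pow(Add(Mul(Add(409, -468), Add(L, 68)), Function('n')(Add(-9, 1))), -1) = Pow(Add(Mul(Add(409, -468), Add(429, 68)), Add(5, Mul(Rational(-1, 12), Add(-9, 1)))), -1) = Pow(Add(Mul(-59, 497), Add(5, Mul(Rational(-1, 12), -8))), -1) = Pow(Add(-29323, Add(5, Rational(2, 3))), -1) = Pow(Add(-29323, Rational(17, 3)), -1) = Pow(Rational(-87952, 3), -1) = Rational(-3, 87952)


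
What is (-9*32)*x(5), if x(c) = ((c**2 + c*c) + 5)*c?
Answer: -79200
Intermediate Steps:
x(c) = c*(5 + 2*c**2) (x(c) = ((c**2 + c**2) + 5)*c = (2*c**2 + 5)*c = (5 + 2*c**2)*c = c*(5 + 2*c**2))
(-9*32)*x(5) = (-9*32)*(5*(5 + 2*5**2)) = -1440*(5 + 2*25) = -1440*(5 + 50) = -1440*55 = -288*275 = -79200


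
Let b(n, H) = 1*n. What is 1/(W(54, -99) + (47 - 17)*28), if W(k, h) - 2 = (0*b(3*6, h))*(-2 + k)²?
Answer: 1/842 ≈ 0.0011876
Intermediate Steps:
b(n, H) = n
W(k, h) = 2 (W(k, h) = 2 + (0*(3*6))*(-2 + k)² = 2 + (0*18)*(-2 + k)² = 2 + 0*(-2 + k)² = 2 + 0 = 2)
1/(W(54, -99) + (47 - 17)*28) = 1/(2 + (47 - 17)*28) = 1/(2 + 30*28) = 1/(2 + 840) = 1/842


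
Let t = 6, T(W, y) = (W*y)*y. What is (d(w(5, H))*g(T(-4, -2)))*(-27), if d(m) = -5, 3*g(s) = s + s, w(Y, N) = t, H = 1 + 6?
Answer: -1440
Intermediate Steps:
T(W, y) = W*y²
H = 7
w(Y, N) = 6
g(s) = 2*s/3 (g(s) = (s + s)/3 = (2*s)/3 = 2*s/3)
(d(w(5, H))*g(T(-4, -2)))*(-27) = -10*(-4*(-2)²)/3*(-27) = -10*(-4*4)/3*(-27) = -10*(-16)/3*(-27) = -5*(-32/3)*(-27) = (160/3)*(-27) = -1440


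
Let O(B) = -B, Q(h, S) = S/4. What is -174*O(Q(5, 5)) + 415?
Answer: 1265/2 ≈ 632.50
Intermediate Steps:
Q(h, S) = S/4 (Q(h, S) = S*(¼) = S/4)
-174*O(Q(5, 5)) + 415 = -(-174)*(¼)*5 + 415 = -(-174)*5/4 + 415 = -174*(-5/4) + 415 = 435/2 + 415 = 1265/2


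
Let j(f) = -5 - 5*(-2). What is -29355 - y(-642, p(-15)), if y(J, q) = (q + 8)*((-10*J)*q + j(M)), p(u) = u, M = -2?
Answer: -703420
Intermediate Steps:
j(f) = 5 (j(f) = -5 + 10 = 5)
y(J, q) = (5 - 10*J*q)*(8 + q) (y(J, q) = (q + 8)*((-10*J)*q + 5) = (8 + q)*(-10*J*q + 5) = (8 + q)*(5 - 10*J*q) = (5 - 10*J*q)*(8 + q))
-29355 - y(-642, p(-15)) = -29355 - (40 + 5*(-15) - 80*(-642)*(-15) - 10*(-642)*(-15)**2) = -29355 - (40 - 75 - 770400 - 10*(-642)*225) = -29355 - (40 - 75 - 770400 + 1444500) = -29355 - 1*674065 = -29355 - 674065 = -703420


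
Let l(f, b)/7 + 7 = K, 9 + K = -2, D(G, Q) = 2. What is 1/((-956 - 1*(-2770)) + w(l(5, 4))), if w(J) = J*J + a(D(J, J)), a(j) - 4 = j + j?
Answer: 1/17698 ≈ 5.6504e-5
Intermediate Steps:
K = -11 (K = -9 - 2 = -11)
a(j) = 4 + 2*j (a(j) = 4 + (j + j) = 4 + 2*j)
l(f, b) = -126 (l(f, b) = -49 + 7*(-11) = -49 - 77 = -126)
w(J) = 8 + J**2 (w(J) = J*J + (4 + 2*2) = J**2 + (4 + 4) = J**2 + 8 = 8 + J**2)
1/((-956 - 1*(-2770)) + w(l(5, 4))) = 1/((-956 - 1*(-2770)) + (8 + (-126)**2)) = 1/((-956 + 2770) + (8 + 15876)) = 1/(1814 + 15884) = 1/17698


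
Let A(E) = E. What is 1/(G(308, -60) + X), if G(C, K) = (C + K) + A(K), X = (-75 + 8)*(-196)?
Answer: 1/13320 ≈ 7.5075e-5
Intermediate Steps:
X = 13132 (X = -67*(-196) = 13132)
G(C, K) = C + 2*K (G(C, K) = (C + K) + K = C + 2*K)
1/(G(308, -60) + X) = 1/((308 + 2*(-60)) + 13132) = 1/((308 - 120) + 13132) = 1/(188 + 13132) = 1/13320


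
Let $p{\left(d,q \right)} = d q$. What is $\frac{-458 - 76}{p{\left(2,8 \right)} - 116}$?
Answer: $\frac{267}{50} \approx 5.34$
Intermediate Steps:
$\frac{-458 - 76}{p{\left(2,8 \right)} - 116} = \frac{-458 - 76}{2 \cdot 8 - 116} = - \frac{534}{16 - 116} = - \frac{534}{-100} = \left(-534\right) \left(- \frac{1}{100}\right) = \frac{267}{50}$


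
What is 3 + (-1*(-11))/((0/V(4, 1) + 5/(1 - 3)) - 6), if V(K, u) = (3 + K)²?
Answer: 29/17 ≈ 1.7059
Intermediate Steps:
3 + (-1*(-11))/((0/V(4, 1) + 5/(1 - 3)) - 6) = 3 + (-1*(-11))/((0/((3 + 4)²) + 5/(1 - 3)) - 6) = 3 + 11/((0/(7²) + 5/(-2)) - 6) = 3 + 11/((0/49 + 5*(-½)) - 6) = 3 + 11/((0*(1/49) - 5/2) - 6) = 3 + 11/((0 - 5/2) - 6) = 3 + 11/(-5/2 - 6) = 3 + 11/(-17/2) = 3 + 11*(-2/17) = 3 - 22/17 = 29/17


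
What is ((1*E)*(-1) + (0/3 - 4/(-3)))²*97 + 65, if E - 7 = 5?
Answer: 99913/9 ≈ 11101.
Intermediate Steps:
E = 12 (E = 7 + 5 = 12)
((1*E)*(-1) + (0/3 - 4/(-3)))²*97 + 65 = ((1*12)*(-1) + (0/3 - 4/(-3)))²*97 + 65 = (12*(-1) + (0*(⅓) - 4*(-⅓)))²*97 + 65 = (-12 + (0 + 4/3))²*97 + 65 = (-12 + 4/3)²*97 + 65 = (-32/3)²*97 + 65 = (1024/9)*97 + 65 = 99328/9 + 65 = 99913/9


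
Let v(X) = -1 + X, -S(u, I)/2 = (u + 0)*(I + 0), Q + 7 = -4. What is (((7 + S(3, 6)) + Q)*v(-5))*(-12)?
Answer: -2880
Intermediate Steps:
Q = -11 (Q = -7 - 4 = -11)
S(u, I) = -2*I*u (S(u, I) = -2*(u + 0)*(I + 0) = -2*u*I = -2*I*u)
(((7 + S(3, 6)) + Q)*v(-5))*(-12) = (((7 - 2*6*3) - 11)*(-1 - 5))*(-12) = (((7 - 36) - 11)*(-6))*(-12) = ((-29 - 11)*(-6))*(-12) = -40*(-6)*(-12) = 240*(-12) = -2880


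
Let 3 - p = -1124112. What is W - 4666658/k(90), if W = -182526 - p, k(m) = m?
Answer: -61132174/45 ≈ -1.3585e+6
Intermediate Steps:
p = 1124115 (p = 3 - 1*(-1124112) = 3 + 1124112 = 1124115)
W = -1306641 (W = -182526 - 1*1124115 = -182526 - 1124115 = -1306641)
W - 4666658/k(90) = -1306641 - 4666658/90 = -1306641 - 1*2333329/45 = -1306641 - 2333329/45 = -61132174/45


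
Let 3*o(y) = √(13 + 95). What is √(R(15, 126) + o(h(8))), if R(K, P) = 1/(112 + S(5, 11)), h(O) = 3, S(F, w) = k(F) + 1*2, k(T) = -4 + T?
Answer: √(115 + 26450*√3)/115 ≈ 1.8635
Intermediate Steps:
S(F, w) = -2 + F (S(F, w) = (-4 + F) + 1*2 = (-4 + F) + 2 = -2 + F)
o(y) = 2*√3 (o(y) = √(13 + 95)/3 = √108/3 = (6*√3)/3 = 2*√3)
R(K, P) = 1/115 (R(K, P) = 1/(112 + (-2 + 5)) = 1/(112 + 3) = 1/115)
√(R(15, 126) + o(h(8))) = √(1/115 + 2*√3)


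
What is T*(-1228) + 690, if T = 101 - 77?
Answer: -28782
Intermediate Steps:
T = 24
T*(-1228) + 690 = 24*(-1228) + 690 = -29472 + 690 = -28782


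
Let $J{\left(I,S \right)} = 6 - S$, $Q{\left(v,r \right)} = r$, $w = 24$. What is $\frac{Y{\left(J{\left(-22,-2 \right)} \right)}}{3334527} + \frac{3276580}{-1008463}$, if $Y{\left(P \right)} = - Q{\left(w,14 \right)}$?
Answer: $- \frac{1560836942306}{480392443143} \approx -3.2491$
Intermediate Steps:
$Y{\left(P \right)} = -14$ ($Y{\left(P \right)} = \left(-1\right) 14 = -14$)
$\frac{Y{\left(J{\left(-22,-2 \right)} \right)}}{3334527} + \frac{3276580}{-1008463} = - \frac{14}{3334527} + \frac{3276580}{-1008463} = \left(-14\right) \frac{1}{3334527} + 3276580 \left(- \frac{1}{1008463}\right) = - \frac{2}{476361} - \frac{3276580}{1008463} = - \frac{1560836942306}{480392443143}$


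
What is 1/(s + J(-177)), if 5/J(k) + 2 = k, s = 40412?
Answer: 179/7233743 ≈ 2.4745e-5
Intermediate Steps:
J(k) = 5/(-2 + k)
1/(s + J(-177)) = 1/(40412 + 5/(-2 - 177)) = 1/(40412 + 5/(-179)) = 1/(40412 + 5*(-1/179)) = 1/(40412 - 5/179) = 1/(7233743/179) = 179/7233743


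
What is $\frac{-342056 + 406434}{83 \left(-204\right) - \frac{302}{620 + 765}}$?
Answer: $- \frac{44581765}{11725561} \approx -3.8021$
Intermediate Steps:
$\frac{-342056 + 406434}{83 \left(-204\right) - \frac{302}{620 + 765}} = \frac{64378}{-16932 - \frac{302}{1385}} = \frac{64378}{- \frac{23451122}{1385}} = 64378 \left(- \frac{1385}{23451122}\right) = - \frac{44581765}{11725561}$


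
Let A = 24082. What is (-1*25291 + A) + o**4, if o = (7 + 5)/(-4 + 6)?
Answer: 87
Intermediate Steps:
o = 6 (o = 12/2 = 12*(1/2) = 6)
(-1*25291 + A) + o**4 = (-1*25291 + 24082) + 6**4 = (-25291 + 24082) + 1296 = -1209 + 1296 = 87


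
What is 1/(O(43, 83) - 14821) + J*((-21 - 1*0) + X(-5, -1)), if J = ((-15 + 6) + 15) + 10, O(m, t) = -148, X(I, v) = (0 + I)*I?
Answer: 958015/14969 ≈ 64.000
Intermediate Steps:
X(I, v) = I² (X(I, v) = I*I = I²)
J = 16 (J = (-9 + 15) + 10 = 6 + 10 = 16)
1/(O(43, 83) - 14821) + J*((-21 - 1*0) + X(-5, -1)) = 1/(-148 - 14821) + 16*((-21 - 1*0) + (-5)²) = 1/(-14969) + 16*((-21 + 0) + 25) = -1/14969 + 16*(-21 + 25) = -1/14969 + 16*4 = -1/14969 + 64 = 958015/14969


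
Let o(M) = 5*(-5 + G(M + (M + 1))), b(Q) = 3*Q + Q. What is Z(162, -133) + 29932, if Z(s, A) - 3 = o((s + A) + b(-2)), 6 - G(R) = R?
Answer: 29725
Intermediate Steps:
b(Q) = 4*Q
G(R) = 6 - R
o(M) = -10*M (o(M) = 5*(-5 + (6 - (M + (M + 1)))) = 5*(-5 + (6 - (M + (1 + M)))) = 5*(-5 + (6 - (1 + 2*M))) = 5*(-5 + (6 + (-1 - 2*M))) = 5*(-5 + (5 - 2*M)) = 5*(-2*M) = -10*M)
Z(s, A) = 83 - 10*A - 10*s (Z(s, A) = 3 - 10*((s + A) + 4*(-2)) = 3 - 10*((A + s) - 8) = 3 - 10*(-8 + A + s) = 3 + (80 - 10*A - 10*s) = 83 - 10*A - 10*s)
Z(162, -133) + 29932 = (83 - 10*(-133) - 10*162) + 29932 = (83 + 1330 - 1620) + 29932 = -207 + 29932 = 29725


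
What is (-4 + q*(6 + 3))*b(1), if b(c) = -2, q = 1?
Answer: -10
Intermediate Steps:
(-4 + q*(6 + 3))*b(1) = (-4 + 1*(6 + 3))*(-2) = (-4 + 1*9)*(-2) = (-4 + 9)*(-2) = 5*(-2) = -10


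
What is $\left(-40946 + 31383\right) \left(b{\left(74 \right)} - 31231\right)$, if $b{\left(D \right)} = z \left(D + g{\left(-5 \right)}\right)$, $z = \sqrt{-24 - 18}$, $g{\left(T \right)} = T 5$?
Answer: $298662053 - 468587 i \sqrt{42} \approx 2.9866 \cdot 10^{8} - 3.0368 \cdot 10^{6} i$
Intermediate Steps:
$g{\left(T \right)} = 5 T$
$z = i \sqrt{42}$ ($z = \sqrt{-42} = i \sqrt{42} \approx 6.4807 i$)
$b{\left(D \right)} = i \sqrt{42} \left(-25 + D\right)$ ($b{\left(D \right)} = i \sqrt{42} \left(D + 5 \left(-5\right)\right) = i \sqrt{42} \left(D - 25\right) = i \sqrt{42} \left(-25 + D\right)$)
$\left(-40946 + 31383\right) \left(b{\left(74 \right)} - 31231\right) = \left(-40946 + 31383\right) \left(i \sqrt{42} \left(-25 + 74\right) - 31231\right) = - 9563 \left(i \sqrt{42} \cdot 49 - 31231\right) = - 9563 \left(49 i \sqrt{42} - 31231\right) = - 9563 \left(-31231 + 49 i \sqrt{42}\right) = 298662053 - 468587 i \sqrt{42}$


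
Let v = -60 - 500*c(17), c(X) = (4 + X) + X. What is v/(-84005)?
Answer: 3812/16801 ≈ 0.22689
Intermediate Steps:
c(X) = 4 + 2*X
v = -19060 (v = -60 - 500*(4 + 2*17) = -60 - 500*(4 + 34) = -60 - 500*38 = -60 - 19000 = -19060)
v/(-84005) = -19060/(-84005) = -19060*(-1/84005) = 3812/16801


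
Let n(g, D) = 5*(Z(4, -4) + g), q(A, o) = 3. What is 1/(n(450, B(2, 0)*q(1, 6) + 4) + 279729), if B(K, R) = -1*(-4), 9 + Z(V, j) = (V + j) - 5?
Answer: 1/281909 ≈ 3.5472e-6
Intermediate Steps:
Z(V, j) = -14 + V + j (Z(V, j) = -9 + ((V + j) - 5) = -9 + (-5 + V + j) = -14 + V + j)
B(K, R) = 4
n(g, D) = -70 + 5*g (n(g, D) = 5*((-14 + 4 - 4) + g) = 5*(-14 + g) = -70 + 5*g)
1/(n(450, B(2, 0)*q(1, 6) + 4) + 279729) = 1/((-70 + 5*450) + 279729) = 1/((-70 + 2250) + 279729) = 1/(2180 + 279729) = 1/281909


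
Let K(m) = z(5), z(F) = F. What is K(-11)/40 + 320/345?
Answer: 581/552 ≈ 1.0525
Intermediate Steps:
K(m) = 5
K(-11)/40 + 320/345 = 5/40 + 320/345 = 5*(1/40) + 320*(1/345) = ⅛ + 64/69 = 581/552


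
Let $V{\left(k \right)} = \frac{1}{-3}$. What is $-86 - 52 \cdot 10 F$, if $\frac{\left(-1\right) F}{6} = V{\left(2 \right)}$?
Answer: $-1126$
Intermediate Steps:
$V{\left(k \right)} = - \frac{1}{3}$
$F = 2$ ($F = \left(-6\right) \left(- \frac{1}{3}\right) = 2$)
$-86 - 52 \cdot 10 F = -86 - 52 \cdot 10 \cdot 2 = -86 - 1040 = -1126$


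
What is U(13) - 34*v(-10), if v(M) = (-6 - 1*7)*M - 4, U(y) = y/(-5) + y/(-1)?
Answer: -21498/5 ≈ -4299.6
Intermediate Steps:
U(y) = -6*y/5 (U(y) = y*(-⅕) + y*(-1) = -y/5 - y = -6*y/5)
v(M) = -4 - 13*M (v(M) = (-6 - 7)*M - 4 = -13*M - 4 = -4 - 13*M)
U(13) - 34*v(-10) = -6/5*13 - 34*(-4 - 13*(-10)) = -78/5 - 34*(-4 + 130) = -78/5 - 34*126 = -78/5 - 4284 = -21498/5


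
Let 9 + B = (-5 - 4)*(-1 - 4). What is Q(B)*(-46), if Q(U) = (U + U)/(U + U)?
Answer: -46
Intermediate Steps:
B = 36 (B = -9 + (-5 - 4)*(-1 - 4) = -9 - 9*(-5) = -9 + 45 = 36)
Q(U) = 1 (Q(U) = (2*U)/((2*U)) = (2*U)*(1/(2*U)) = 1)
Q(B)*(-46) = 1*(-46) = -46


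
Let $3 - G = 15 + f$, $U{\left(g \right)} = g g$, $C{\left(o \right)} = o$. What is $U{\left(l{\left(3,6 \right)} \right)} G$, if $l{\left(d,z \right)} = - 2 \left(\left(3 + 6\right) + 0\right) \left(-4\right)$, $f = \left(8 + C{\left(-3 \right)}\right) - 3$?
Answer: $-72576$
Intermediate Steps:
$f = 2$ ($f = \left(8 - 3\right) - 3 = 5 - 3 = 2$)
$l{\left(d,z \right)} = 72$ ($l{\left(d,z \right)} = - 2 \left(9 + 0\right) \left(-4\right) = \left(-2\right) 9 \left(-4\right) = \left(-18\right) \left(-4\right) = 72$)
$U{\left(g \right)} = g^{2}$
$G = -14$ ($G = 3 - \left(15 + 2\right) = 3 - 17 = -14$)
$U{\left(l{\left(3,6 \right)} \right)} G = 72^{2} \left(-14\right) = 5184 \left(-14\right) = -72576$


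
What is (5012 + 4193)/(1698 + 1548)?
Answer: 9205/3246 ≈ 2.8358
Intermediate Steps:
(5012 + 4193)/(1698 + 1548) = 9205/3246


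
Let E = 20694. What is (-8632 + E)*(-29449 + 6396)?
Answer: -278065286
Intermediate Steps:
(-8632 + E)*(-29449 + 6396) = (-8632 + 20694)*(-29449 + 6396) = 12062*(-23053) = -278065286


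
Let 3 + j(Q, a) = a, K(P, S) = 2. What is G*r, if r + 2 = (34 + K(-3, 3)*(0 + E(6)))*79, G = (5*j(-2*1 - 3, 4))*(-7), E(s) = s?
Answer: -127120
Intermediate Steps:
j(Q, a) = -3 + a
G = -35 (G = (5*(-3 + 4))*(-7) = (5*1)*(-7) = 5*(-7) = -35)
r = 3632 (r = -2 + (34 + 2*(0 + 6))*79 = -2 + (34 + 2*6)*79 = -2 + (34 + 12)*79 = -2 + 46*79 = -2 + 3634 = 3632)
G*r = -35*3632 = -127120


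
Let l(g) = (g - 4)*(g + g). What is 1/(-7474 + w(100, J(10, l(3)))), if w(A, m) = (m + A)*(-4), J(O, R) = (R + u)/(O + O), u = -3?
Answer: -5/39361 ≈ -0.00012703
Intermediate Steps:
l(g) = 2*g*(-4 + g) (l(g) = (-4 + g)*(2*g) = 2*g*(-4 + g))
J(O, R) = (-3 + R)/(2*O) (J(O, R) = (R - 3)/(O + O) = (-3 + R)/((2*O)) = (-3 + R)*(1/(2*O)) = (-3 + R)/(2*O))
w(A, m) = -4*A - 4*m (w(A, m) = (A + m)*(-4) = -4*A - 4*m)
1/(-7474 + w(100, J(10, l(3)))) = 1/(-7474 + (-4*100 - 2*(-3 + 2*3*(-4 + 3))/10)) = 1/(-7474 + (-400 - 2*(-3 + 2*3*(-1))/10)) = 1/(-7474 + (-400 - 2*(-3 - 6)/10)) = 1/(-7474 + (-400 - 2*(-9)/10)) = 1/(-7474 + (-400 - 4*(-9/20))) = 1/(-7474 + (-400 + 9/5)) = 1/(-7474 - 1991/5) = 1/(-39361/5) = -5/39361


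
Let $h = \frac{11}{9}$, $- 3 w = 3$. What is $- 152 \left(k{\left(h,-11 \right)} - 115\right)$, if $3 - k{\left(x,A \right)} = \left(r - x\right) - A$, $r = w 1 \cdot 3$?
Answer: $\frac{162488}{9} \approx 18054.0$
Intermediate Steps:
$w = -1$ ($w = \left(- \frac{1}{3}\right) 3 = -1$)
$r = -3$ ($r = \left(-1\right) 1 \cdot 3 = \left(-1\right) 3 = -3$)
$h = \frac{11}{9}$ ($h = 11 \cdot \frac{1}{9} = \frac{11}{9} \approx 1.2222$)
$k{\left(x,A \right)} = 6 + A + x$ ($k{\left(x,A \right)} = 3 - \left(\left(-3 - x\right) - A\right) = 3 - \left(-3 - A - x\right) = 3 + \left(3 + A + x\right) = 6 + A + x$)
$- 152 \left(k{\left(h,-11 \right)} - 115\right) = - 152 \left(\left(6 - 11 + \frac{11}{9}\right) - 115\right) = - 152 \left(- \frac{34}{9} - 115\right) = \left(-152\right) \left(- \frac{1069}{9}\right) = \frac{162488}{9}$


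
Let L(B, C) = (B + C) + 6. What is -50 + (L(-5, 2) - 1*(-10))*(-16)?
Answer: -258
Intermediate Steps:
L(B, C) = 6 + B + C
-50 + (L(-5, 2) - 1*(-10))*(-16) = -50 + ((6 - 5 + 2) - 1*(-10))*(-16) = -50 + (3 + 10)*(-16) = -50 + 13*(-16) = -50 - 208 = -258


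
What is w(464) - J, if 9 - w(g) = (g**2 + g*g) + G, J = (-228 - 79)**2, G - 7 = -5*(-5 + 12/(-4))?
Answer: -524879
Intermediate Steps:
G = 47 (G = 7 - 5*(-5 + 12/(-4)) = 7 - 5*(-5 + 12*(-1/4)) = 7 - 5*(-5 - 3) = 7 - 5*(-8) = 7 + 40 = 47)
J = 94249 (J = (-307)**2 = 94249)
w(g) = -38 - 2*g**2 (w(g) = 9 - ((g**2 + g*g) + 47) = 9 - ((g**2 + g**2) + 47) = 9 - (2*g**2 + 47) = 9 - (47 + 2*g**2) = 9 + (-47 - 2*g**2) = -38 - 2*g**2)
w(464) - J = (-38 - 2*464**2) - 1*94249 = (-38 - 2*215296) - 94249 = (-38 - 430592) - 94249 = -430630 - 94249 = -524879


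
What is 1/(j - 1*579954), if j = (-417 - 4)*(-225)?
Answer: -1/485229 ≈ -2.0609e-6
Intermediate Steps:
j = 94725 (j = -421*(-225) = 94725)
1/(j - 1*579954) = 1/(94725 - 1*579954) = 1/(94725 - 579954) = 1/(-485229) = -1/485229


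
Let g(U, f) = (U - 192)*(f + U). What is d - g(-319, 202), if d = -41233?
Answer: -101020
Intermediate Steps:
g(U, f) = (-192 + U)*(U + f)
d - g(-319, 202) = -41233 - ((-319)² - 192*(-319) - 192*202 - 319*202) = -41233 - (101761 + 61248 - 38784 - 64438) = -41233 - 1*59787 = -41233 - 59787 = -101020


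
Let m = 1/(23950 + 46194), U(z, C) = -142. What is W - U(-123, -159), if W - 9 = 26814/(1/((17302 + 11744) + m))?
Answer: 27315462289247/35072 ≈ 7.7884e+8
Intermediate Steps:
m = 1/70144 ≈ 1.4256e-5
W = 27315457309023/35072 (W = 9 + 26814/(1/((17302 + 11744) + 1/70144)) = 9 + 26814/(1/(29046 + 1/70144)) = 9 + 26814/(1/(2037402625/70144)) = 9 + 26814/(70144/2037402625) = 9 + 26814*(2037402625/70144) = 9 + 27315456993375/35072 = 27315457309023/35072 ≈ 7.7884e+8)
W - U(-123, -159) = 27315457309023/35072 - 1*(-142) = 27315457309023/35072 + 142 = 27315462289247/35072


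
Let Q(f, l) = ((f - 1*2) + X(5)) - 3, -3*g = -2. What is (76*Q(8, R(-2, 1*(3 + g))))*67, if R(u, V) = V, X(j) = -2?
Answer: 5092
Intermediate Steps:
g = ⅔ (g = -⅓*(-2) = ⅔ ≈ 0.66667)
Q(f, l) = -7 + f (Q(f, l) = ((f - 1*2) - 2) - 3 = ((f - 2) - 2) - 3 = ((-2 + f) - 2) - 3 = (-4 + f) - 3 = -7 + f)
(76*Q(8, R(-2, 1*(3 + g))))*67 = (76*(-7 + 8))*67 = (76*1)*67 = 76*67 = 5092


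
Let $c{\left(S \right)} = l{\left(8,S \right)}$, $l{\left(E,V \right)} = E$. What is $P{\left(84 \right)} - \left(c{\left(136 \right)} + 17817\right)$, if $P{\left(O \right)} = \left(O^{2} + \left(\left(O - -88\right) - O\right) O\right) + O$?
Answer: $-3293$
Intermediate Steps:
$c{\left(S \right)} = 8$
$P{\left(O \right)} = O^{2} + 89 O$ ($P{\left(O \right)} = \left(O^{2} + \left(\left(O + 88\right) - O\right) O\right) + O = \left(O^{2} + \left(\left(88 + O\right) - O\right) O\right) + O = \left(O^{2} + 88 O\right) + O = O^{2} + 89 O$)
$P{\left(84 \right)} - \left(c{\left(136 \right)} + 17817\right) = 84 \left(89 + 84\right) - \left(8 + 17817\right) = 84 \cdot 173 - 17825 = 14532 - 17825 = -3293$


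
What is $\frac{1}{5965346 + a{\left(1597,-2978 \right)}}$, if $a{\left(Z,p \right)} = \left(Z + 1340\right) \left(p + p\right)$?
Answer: $- \frac{1}{11527426} \approx -8.675 \cdot 10^{-8}$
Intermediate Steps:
$a{\left(Z,p \right)} = 2 p \left(1340 + Z\right)$ ($a{\left(Z,p \right)} = \left(1340 + Z\right) 2 p = 2 p \left(1340 + Z\right)$)
$\frac{1}{5965346 + a{\left(1597,-2978 \right)}} = \frac{1}{5965346 + 2 \left(-2978\right) \left(1340 + 1597\right)} = \frac{1}{5965346 + 2 \left(-2978\right) 2937} = \frac{1}{5965346 - 17492772} = \frac{1}{-11527426} = - \frac{1}{11527426}$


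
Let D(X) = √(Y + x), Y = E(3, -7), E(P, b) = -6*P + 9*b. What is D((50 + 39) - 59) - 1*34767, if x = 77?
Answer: -34767 + 2*I ≈ -34767.0 + 2.0*I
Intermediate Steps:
Y = -81 (Y = -6*3 + 9*(-7) = -18 - 63 = -81)
D(X) = 2*I (D(X) = √(-81 + 77) = √(-4) = 2*I)
D((50 + 39) - 59) - 1*34767 = 2*I - 1*34767 = 2*I - 34767 = -34767 + 2*I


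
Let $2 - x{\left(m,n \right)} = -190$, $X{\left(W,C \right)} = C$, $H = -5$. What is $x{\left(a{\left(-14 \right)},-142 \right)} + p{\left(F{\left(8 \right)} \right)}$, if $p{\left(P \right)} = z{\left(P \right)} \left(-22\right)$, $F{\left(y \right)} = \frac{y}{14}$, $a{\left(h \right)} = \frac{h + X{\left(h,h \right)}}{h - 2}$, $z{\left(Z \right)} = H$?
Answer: $302$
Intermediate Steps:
$z{\left(Z \right)} = -5$
$a{\left(h \right)} = \frac{2 h}{-2 + h}$ ($a{\left(h \right)} = \frac{h + h}{h - 2} = \frac{2 h}{-2 + h}$)
$x{\left(m,n \right)} = 192$ ($x{\left(m,n \right)} = 2 - -190 = 2 + 190 = 192$)
$F{\left(y \right)} = \frac{y}{14}$ ($F{\left(y \right)} = y \frac{1}{14} = \frac{y}{14}$)
$p{\left(P \right)} = 110$ ($p{\left(P \right)} = \left(-5\right) \left(-22\right) = 110$)
$x{\left(a{\left(-14 \right)},-142 \right)} + p{\left(F{\left(8 \right)} \right)} = 192 + 110 = 302$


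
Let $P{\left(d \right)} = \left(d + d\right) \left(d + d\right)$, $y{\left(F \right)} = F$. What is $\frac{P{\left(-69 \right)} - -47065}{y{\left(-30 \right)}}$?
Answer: $- \frac{66109}{30} \approx -2203.6$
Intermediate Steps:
$P{\left(d \right)} = 4 d^{2}$ ($P{\left(d \right)} = 2 d 2 d = 4 d^{2}$)
$\frac{P{\left(-69 \right)} - -47065}{y{\left(-30 \right)}} = \frac{4 \left(-69\right)^{2} - -47065}{-30} = \left(4 \cdot 4761 + 47065\right) \left(- \frac{1}{30}\right) = \left(19044 + 47065\right) \left(- \frac{1}{30}\right) = 66109 \left(- \frac{1}{30}\right) = - \frac{66109}{30}$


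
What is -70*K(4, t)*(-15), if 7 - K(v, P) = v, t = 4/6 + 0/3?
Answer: 3150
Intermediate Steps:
t = ⅔ (t = 4*(⅙) + 0*(⅓) = ⅔ + 0 = ⅔ ≈ 0.66667)
K(v, P) = 7 - v
-70*K(4, t)*(-15) = -70*(7 - 1*4)*(-15) = -70*(7 - 4)*(-15) = -210*(-15) = -70*(-45) = 3150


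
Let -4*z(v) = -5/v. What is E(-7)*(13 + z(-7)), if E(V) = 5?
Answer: 1795/28 ≈ 64.107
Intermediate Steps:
z(v) = 5/(4*v) (z(v) = -(-5)/(4*v) = 5/(4*v))
E(-7)*(13 + z(-7)) = 5*(13 + (5/4)/(-7)) = 5*(13 + (5/4)*(-1/7)) = 5*(13 - 5/28) = 5*(359/28) = 1795/28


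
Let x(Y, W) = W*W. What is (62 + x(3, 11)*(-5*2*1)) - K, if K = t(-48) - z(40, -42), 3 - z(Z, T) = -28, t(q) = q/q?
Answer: -1118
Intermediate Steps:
t(q) = 1
z(Z, T) = 31 (z(Z, T) = 3 - 1*(-28) = 3 + 28 = 31)
x(Y, W) = W**2
K = -30 (K = 1 - 1*31 = 1 - 31 = -30)
(62 + x(3, 11)*(-5*2*1)) - K = (62 + 11**2*(-5*2*1)) - 1*(-30) = (62 + 121*(-10*1)) + 30 = (62 + 121*(-10)) + 30 = (62 - 1210) + 30 = -1148 + 30 = -1118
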